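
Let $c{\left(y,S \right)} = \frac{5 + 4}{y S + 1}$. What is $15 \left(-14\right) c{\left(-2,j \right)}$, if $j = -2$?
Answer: $-378$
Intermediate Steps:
$c{\left(y,S \right)} = \frac{9}{1 + S y}$ ($c{\left(y,S \right)} = \frac{9}{S y + 1} = \frac{9}{1 + S y}$)
$15 \left(-14\right) c{\left(-2,j \right)} = 15 \left(-14\right) \frac{9}{1 - -4} = - 210 \frac{9}{1 + 4} = - 210 \cdot \frac{9}{5} = - 210 \cdot 9 \cdot \frac{1}{5} = \left(-210\right) \frac{9}{5} = -378$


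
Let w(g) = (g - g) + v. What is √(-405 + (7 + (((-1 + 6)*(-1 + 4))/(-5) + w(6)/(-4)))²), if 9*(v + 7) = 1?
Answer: I*√120611/18 ≈ 19.294*I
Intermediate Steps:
v = -62/9 (v = -7 + (⅑)*1 = -7 + ⅑ = -62/9 ≈ -6.8889)
w(g) = -62/9 (w(g) = (g - g) - 62/9 = 0 - 62/9 = -62/9)
√(-405 + (7 + (((-1 + 6)*(-1 + 4))/(-5) + w(6)/(-4)))²) = √(-405 + (7 + (((-1 + 6)*(-1 + 4))/(-5) - 62/9/(-4)))²) = √(-405 + (7 + ((5*3)*(-⅕) - 62/9*(-¼)))²) = √(-405 + (7 + (15*(-⅕) + 31/18))²) = √(-405 + (7 + (-3 + 31/18))²) = √(-405 + (7 - 23/18)²) = √(-405 + (103/18)²) = √(-405 + 10609/324) = √(-120611/324) = I*√120611/18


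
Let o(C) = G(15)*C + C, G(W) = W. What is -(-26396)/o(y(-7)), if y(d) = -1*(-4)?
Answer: 6599/16 ≈ 412.44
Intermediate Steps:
y(d) = 4
o(C) = 16*C (o(C) = 15*C + C = 16*C)
-(-26396)/o(y(-7)) = -(-26396)/(16*4) = -(-26396)/64 = -1*(-6599/16) = 6599/16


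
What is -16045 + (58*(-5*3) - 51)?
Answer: -16966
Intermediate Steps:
-16045 + (58*(-5*3) - 51) = -16045 + (58*(-15) - 51) = -16045 + (-870 - 51) = -16045 - 921 = -16966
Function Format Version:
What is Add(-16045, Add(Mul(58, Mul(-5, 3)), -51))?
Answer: -16966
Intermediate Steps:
Add(-16045, Add(Mul(58, Mul(-5, 3)), -51)) = Add(-16045, Add(Mul(58, -15), -51)) = Add(-16045, Add(-870, -51)) = Add(-16045, -921) = -16966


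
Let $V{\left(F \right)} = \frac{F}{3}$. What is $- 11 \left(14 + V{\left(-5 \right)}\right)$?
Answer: $- \frac{407}{3} \approx -135.67$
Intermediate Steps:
$V{\left(F \right)} = \frac{F}{3}$ ($V{\left(F \right)} = F \frac{1}{3} = \frac{F}{3}$)
$- 11 \left(14 + V{\left(-5 \right)}\right) = - 11 \left(14 + \frac{1}{3} \left(-5\right)\right) = - 11 \left(14 - \frac{5}{3}\right) = \left(-11\right) \frac{37}{3} = - \frac{407}{3}$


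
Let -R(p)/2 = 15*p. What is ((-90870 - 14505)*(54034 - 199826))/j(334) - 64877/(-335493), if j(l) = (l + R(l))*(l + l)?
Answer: -644212853237063/271340364033 ≈ -2374.2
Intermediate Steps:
R(p) = -30*p
j(l) = -58*l² (j(l) = (l - 30*l)*(l + l) = (-29*l)*(2*l) = -58*l²)
((-90870 - 14505)*(54034 - 199826))/j(334) - 64877/(-335493) = ((-90870 - 14505)*(54034 - 199826))/((-58*334²)) - 64877/(-335493) = (-105375*(-145792))/((-58*111556)) - 64877*(-1/335493) = 15362832000/(-6470248) + 64877/335493 = 15362832000*(-1/6470248) + 64877/335493 = -1920354000/808781 + 64877/335493 = -644212853237063/271340364033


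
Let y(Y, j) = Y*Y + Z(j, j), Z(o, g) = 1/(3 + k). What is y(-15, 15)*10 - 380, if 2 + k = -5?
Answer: 3735/2 ≈ 1867.5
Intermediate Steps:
k = -7 (k = -2 - 5 = -7)
Z(o, g) = -¼ (Z(o, g) = 1/(3 - 7) = 1/(-4) = -¼)
y(Y, j) = -¼ + Y² (y(Y, j) = Y*Y - ¼ = Y² - ¼ = -¼ + Y²)
y(-15, 15)*10 - 380 = (-¼ + (-15)²)*10 - 380 = (-¼ + 225)*10 - 380 = (899/4)*10 - 380 = 4495/2 - 380 = 3735/2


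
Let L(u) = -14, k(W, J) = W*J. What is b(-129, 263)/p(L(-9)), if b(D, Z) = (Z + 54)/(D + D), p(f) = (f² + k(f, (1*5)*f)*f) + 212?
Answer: 317/3434496 ≈ 9.2299e-5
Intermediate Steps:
k(W, J) = J*W
p(f) = 212 + f² + 5*f³ (p(f) = (f² + (((1*5)*f)*f)*f) + 212 = (f² + ((5*f)*f)*f) + 212 = (f² + (5*f²)*f) + 212 = (f² + 5*f³) + 212 = 212 + f² + 5*f³)
b(D, Z) = (54 + Z)/(2*D) (b(D, Z) = (54 + Z)/((2*D)) = (54 + Z)*(1/(2*D)) = (54 + Z)/(2*D))
b(-129, 263)/p(L(-9)) = ((½)*(54 + 263)/(-129))/(212 + (-14)² + 5*(-14)³) = ((½)*(-1/129)*317)/(212 + 196 + 5*(-2744)) = -317/(258*(212 + 196 - 13720)) = -317/258/(-13312) = -317/258*(-1/13312) = 317/3434496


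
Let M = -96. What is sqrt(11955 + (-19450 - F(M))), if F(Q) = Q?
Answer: 7*I*sqrt(151) ≈ 86.017*I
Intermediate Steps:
sqrt(11955 + (-19450 - F(M))) = sqrt(11955 + (-19450 - 1*(-96))) = sqrt(11955 + (-19450 + 96)) = sqrt(11955 - 19354) = sqrt(-7399) = 7*I*sqrt(151)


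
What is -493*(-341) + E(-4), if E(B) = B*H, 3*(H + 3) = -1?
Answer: 504379/3 ≈ 1.6813e+5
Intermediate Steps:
H = -10/3 (H = -3 + (⅓)*(-1) = -3 - ⅓ = -10/3 ≈ -3.3333)
E(B) = -10*B/3 (E(B) = B*(-10/3) = -10*B/3)
-493*(-341) + E(-4) = -493*(-341) - 10/3*(-4) = 168113 + 40/3 = 504379/3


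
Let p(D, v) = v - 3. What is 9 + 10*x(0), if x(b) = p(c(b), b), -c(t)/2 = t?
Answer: -21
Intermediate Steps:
c(t) = -2*t
p(D, v) = -3 + v
x(b) = -3 + b
9 + 10*x(0) = 9 + 10*(-3 + 0) = 9 + 10*(-3) = 9 - 30 = -21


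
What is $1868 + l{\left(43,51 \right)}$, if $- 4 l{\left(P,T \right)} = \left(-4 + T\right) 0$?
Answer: $1868$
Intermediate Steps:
$l{\left(P,T \right)} = 0$ ($l{\left(P,T \right)} = - \frac{\left(-4 + T\right) 0}{4} = \left(- \frac{1}{4}\right) 0 = 0$)
$1868 + l{\left(43,51 \right)} = 1868 + 0 = 1868$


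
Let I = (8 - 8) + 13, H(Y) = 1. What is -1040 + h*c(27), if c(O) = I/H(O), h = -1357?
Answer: -18681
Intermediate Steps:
I = 13 (I = 0 + 13 = 13)
c(O) = 13 (c(O) = 13/1 = 13*1 = 13)
-1040 + h*c(27) = -1040 - 1357*13 = -1040 - 17641 = -18681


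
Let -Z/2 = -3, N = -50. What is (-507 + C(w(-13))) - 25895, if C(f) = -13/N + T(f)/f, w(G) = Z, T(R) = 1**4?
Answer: -1980118/75 ≈ -26402.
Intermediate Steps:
T(R) = 1
Z = 6 (Z = -2*(-3) = 6)
w(G) = 6
C(f) = 13/50 + 1/f (C(f) = -13/(-50) + 1/f = -13*(-1/50) + 1/f = 13/50 + 1/f)
(-507 + C(w(-13))) - 25895 = (-507 + (13/50 + 1/6)) - 25895 = (-507 + 32/75) - 25895 = -37993/75 - 25895 = -1980118/75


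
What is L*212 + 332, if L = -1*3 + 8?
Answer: 1392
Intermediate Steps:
L = 5 (L = -3 + 8 = 5)
L*212 + 332 = 5*212 + 332 = 1060 + 332 = 1392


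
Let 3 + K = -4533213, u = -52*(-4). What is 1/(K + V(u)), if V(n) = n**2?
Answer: -1/4489952 ≈ -2.2272e-7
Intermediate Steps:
u = 208 (u = -26*(-8) = 208)
K = -4533216 (K = -3 - 4533213 = -4533216)
1/(K + V(u)) = 1/(-4533216 + 208**2) = 1/(-4533216 + 43264) = 1/(-4489952) = -1/4489952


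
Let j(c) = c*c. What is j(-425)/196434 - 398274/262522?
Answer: -15408259333/25784123274 ≈ -0.59759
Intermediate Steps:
j(c) = c**2
j(-425)/196434 - 398274/262522 = (-425)**2/196434 - 398274/262522 = 180625*(1/196434) - 398274*1/262522 = 180625/196434 - 199137/131261 = -15408259333/25784123274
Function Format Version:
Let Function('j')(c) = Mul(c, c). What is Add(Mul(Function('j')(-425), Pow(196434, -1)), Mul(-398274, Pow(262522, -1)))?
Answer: Rational(-15408259333, 25784123274) ≈ -0.59759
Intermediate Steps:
Function('j')(c) = Pow(c, 2)
Add(Mul(Function('j')(-425), Pow(196434, -1)), Mul(-398274, Pow(262522, -1))) = Add(Mul(Pow(-425, 2), Pow(196434, -1)), Mul(-398274, Pow(262522, -1))) = Add(Mul(180625, Rational(1, 196434)), Mul(-398274, Rational(1, 262522))) = Add(Rational(180625, 196434), Rational(-199137, 131261)) = Rational(-15408259333, 25784123274)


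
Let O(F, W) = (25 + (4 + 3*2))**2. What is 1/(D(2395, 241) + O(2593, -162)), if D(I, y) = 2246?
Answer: 1/3471 ≈ 0.00028810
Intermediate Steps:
O(F, W) = 1225 (O(F, W) = (25 + (4 + 6))**2 = (25 + 10)**2 = 35**2 = 1225)
1/(D(2395, 241) + O(2593, -162)) = 1/(2246 + 1225) = 1/3471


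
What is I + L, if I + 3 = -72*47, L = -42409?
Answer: -45796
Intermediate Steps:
I = -3387 (I = -3 - 72*47 = -3 - 3384 = -3387)
I + L = -3387 - 42409 = -45796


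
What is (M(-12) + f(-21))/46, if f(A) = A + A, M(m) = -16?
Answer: -29/23 ≈ -1.2609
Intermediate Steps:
f(A) = 2*A
(M(-12) + f(-21))/46 = (-16 + 2*(-21))/46 = (-16 - 42)*(1/46) = -58*1/46 = -29/23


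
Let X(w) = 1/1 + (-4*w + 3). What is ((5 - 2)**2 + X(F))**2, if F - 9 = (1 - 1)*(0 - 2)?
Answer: 529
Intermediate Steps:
F = 9 (F = 9 + (1 - 1)*(0 - 2) = 9 + 0*(-2) = 9 + 0 = 9)
X(w) = 4 - 4*w (X(w) = 1*1 + (3 - 4*w) = 1 + (3 - 4*w) = 4 - 4*w)
((5 - 2)**2 + X(F))**2 = ((5 - 2)**2 + (4 - 4*9))**2 = (3**2 + (4 - 36))**2 = (9 - 32)**2 = (-23)**2 = 529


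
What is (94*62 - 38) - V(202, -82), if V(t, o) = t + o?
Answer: 5670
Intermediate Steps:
V(t, o) = o + t
(94*62 - 38) - V(202, -82) = (94*62 - 38) - (-82 + 202) = (5828 - 38) - 1*120 = 5790 - 120 = 5670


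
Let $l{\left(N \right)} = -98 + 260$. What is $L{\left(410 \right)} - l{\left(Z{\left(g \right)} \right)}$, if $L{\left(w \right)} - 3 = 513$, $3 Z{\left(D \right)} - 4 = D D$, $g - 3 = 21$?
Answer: $354$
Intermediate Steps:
$g = 24$ ($g = 3 + 21 = 24$)
$Z{\left(D \right)} = \frac{4}{3} + \frac{D^{2}}{3}$ ($Z{\left(D \right)} = \frac{4}{3} + \frac{D D}{3} = \frac{4}{3} + \frac{D^{2}}{3}$)
$L{\left(w \right)} = 516$ ($L{\left(w \right)} = 3 + 513 = 516$)
$l{\left(N \right)} = 162$
$L{\left(410 \right)} - l{\left(Z{\left(g \right)} \right)} = 516 - 162 = 354$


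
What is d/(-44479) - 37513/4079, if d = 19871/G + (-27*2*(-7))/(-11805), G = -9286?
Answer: -60968838546962811/6629520776374810 ≈ -9.1966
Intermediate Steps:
d = -79362421/36540410 (d = 19871/(-9286) + (-27*2*(-7))/(-11805) = 19871*(-1/9286) - 54*(-7)*(-1/11805) = -19871/9286 + 378*(-1/11805) = -19871/9286 - 126/3935 = -79362421/36540410 ≈ -2.1719)
d/(-44479) - 37513/4079 = -79362421/36540410/(-44479) - 37513/4079 = -79362421/36540410*(-1/44479) - 37513*1/4079 = 79362421/1625280896390 - 37513/4079 = -60968838546962811/6629520776374810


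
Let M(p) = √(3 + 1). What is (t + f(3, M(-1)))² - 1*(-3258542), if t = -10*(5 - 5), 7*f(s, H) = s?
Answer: 159668567/49 ≈ 3.2585e+6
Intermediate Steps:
M(p) = 2 (M(p) = √4 = 2)
f(s, H) = s/7
t = 0 (t = -10*0 = 0)
(t + f(3, M(-1)))² - 1*(-3258542) = (0 + (⅐)*3)² - 1*(-3258542) = (0 + 3/7)² + 3258542 = (3/7)² + 3258542 = 9/49 + 3258542 = 159668567/49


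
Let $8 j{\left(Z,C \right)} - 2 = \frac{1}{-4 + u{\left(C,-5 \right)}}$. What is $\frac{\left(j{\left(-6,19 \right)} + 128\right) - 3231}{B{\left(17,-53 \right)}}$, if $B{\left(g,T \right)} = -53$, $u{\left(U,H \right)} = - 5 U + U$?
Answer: $\frac{1985761}{33920} \approx 58.542$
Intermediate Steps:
$u{\left(U,H \right)} = - 4 U$
$j{\left(Z,C \right)} = \frac{1}{4} + \frac{1}{8 \left(-4 - 4 C\right)}$
$\frac{\left(j{\left(-6,19 \right)} + 128\right) - 3231}{B{\left(17,-53 \right)}} = \frac{\left(\frac{7 + 8 \cdot 19}{32 \left(1 + 19\right)} + 128\right) - 3231}{-53} = \left(\left(\frac{7 + 152}{32 \cdot 20} + 128\right) - 3231\right) \left(- \frac{1}{53}\right) = \left(\left(\frac{1}{32} \cdot \frac{1}{20} \cdot 159 + 128\right) - 3231\right) \left(- \frac{1}{53}\right) = \left(\left(\frac{159}{640} + 128\right) - 3231\right) \left(- \frac{1}{53}\right) = \left(\frac{82079}{640} - 3231\right) \left(- \frac{1}{53}\right) = \left(- \frac{1985761}{640}\right) \left(- \frac{1}{53}\right) = \frac{1985761}{33920}$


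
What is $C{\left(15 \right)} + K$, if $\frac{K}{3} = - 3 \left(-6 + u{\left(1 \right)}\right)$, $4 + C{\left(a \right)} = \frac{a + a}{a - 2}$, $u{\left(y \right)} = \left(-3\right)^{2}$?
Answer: $- \frac{373}{13} \approx -28.692$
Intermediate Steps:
$u{\left(y \right)} = 9$
$C{\left(a \right)} = -4 + \frac{2 a}{-2 + a}$ ($C{\left(a \right)} = -4 + \frac{a + a}{a - 2} = -4 + \frac{2 a}{-2 + a}$)
$K = -27$ ($K = 3 \left(- 3 \left(-6 + 9\right)\right) = 3 \left(\left(-3\right) 3\right) = 3 \left(-9\right) = -27$)
$C{\left(15 \right)} + K = \frac{2 \left(4 - 15\right)}{-2 + 15} - 27 = \frac{2 \left(4 - 15\right)}{13} - 27 = 2 \cdot \frac{1}{13} \left(-11\right) - 27 = - \frac{22}{13} - 27 = - \frac{373}{13}$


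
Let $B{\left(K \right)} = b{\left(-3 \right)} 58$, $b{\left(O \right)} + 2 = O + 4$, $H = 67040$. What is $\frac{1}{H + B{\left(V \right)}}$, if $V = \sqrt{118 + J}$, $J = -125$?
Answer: $\frac{1}{66982} \approx 1.4929 \cdot 10^{-5}$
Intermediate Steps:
$V = i \sqrt{7}$ ($V = \sqrt{118 - 125} = \sqrt{-7} = i \sqrt{7} \approx 2.6458 i$)
$b{\left(O \right)} = 2 + O$ ($b{\left(O \right)} = -2 + \left(O + 4\right) = -2 + \left(4 + O\right) = 2 + O$)
$B{\left(K \right)} = -58$ ($B{\left(K \right)} = \left(2 - 3\right) 58 = \left(-1\right) 58 = -58$)
$\frac{1}{H + B{\left(V \right)}} = \frac{1}{67040 - 58} = \frac{1}{66982}$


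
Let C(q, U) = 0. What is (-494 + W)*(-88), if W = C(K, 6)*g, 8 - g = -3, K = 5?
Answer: 43472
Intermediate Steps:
g = 11 (g = 8 - 1*(-3) = 8 + 3 = 11)
W = 0 (W = 0*11 = 0)
(-494 + W)*(-88) = (-494 + 0)*(-88) = -494*(-88) = 43472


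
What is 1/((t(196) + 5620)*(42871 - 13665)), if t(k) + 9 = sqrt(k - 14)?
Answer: 5611/919496557634 - sqrt(182)/919496557634 ≈ 6.0876e-9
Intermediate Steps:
t(k) = -9 + sqrt(-14 + k) (t(k) = -9 + sqrt(k - 14) = -9 + sqrt(-14 + k))
1/((t(196) + 5620)*(42871 - 13665)) = 1/(((-9 + sqrt(-14 + 196)) + 5620)*(42871 - 13665)) = 1/(((-9 + sqrt(182)) + 5620)*29206) = 1/((5611 + sqrt(182))*29206) = 1/(163874866 + 29206*sqrt(182))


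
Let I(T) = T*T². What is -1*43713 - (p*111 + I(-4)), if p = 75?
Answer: -51974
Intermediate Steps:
I(T) = T³
-1*43713 - (p*111 + I(-4)) = -1*43713 - (75*111 + (-4)³) = -43713 - (8325 - 64) = -43713 - 1*8261 = -43713 - 8261 = -51974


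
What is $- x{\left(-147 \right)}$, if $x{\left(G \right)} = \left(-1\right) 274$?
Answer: $274$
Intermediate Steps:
$x{\left(G \right)} = -274$
$- x{\left(-147 \right)} = \left(-1\right) \left(-274\right) = 274$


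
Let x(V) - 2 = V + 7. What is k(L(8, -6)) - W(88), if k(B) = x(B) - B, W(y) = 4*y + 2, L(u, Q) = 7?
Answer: -345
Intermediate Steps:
x(V) = 9 + V (x(V) = 2 + (V + 7) = 2 + (7 + V) = 9 + V)
W(y) = 2 + 4*y
k(B) = 9 (k(B) = (9 + B) - B = 9)
k(L(8, -6)) - W(88) = 9 - (2 + 4*88) = 9 - (2 + 352) = 9 - 1*354 = 9 - 354 = -345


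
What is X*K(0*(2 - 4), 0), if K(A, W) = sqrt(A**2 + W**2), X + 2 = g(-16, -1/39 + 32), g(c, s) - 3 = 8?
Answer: 0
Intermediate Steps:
g(c, s) = 11 (g(c, s) = 3 + 8 = 11)
X = 9 (X = -2 + 11 = 9)
X*K(0*(2 - 4), 0) = 9*sqrt((0*(2 - 4))**2 + 0**2) = 9*sqrt((0*(-2))**2 + 0) = 9*sqrt(0**2 + 0) = 9*sqrt(0 + 0) = 9*sqrt(0) = 9*0 = 0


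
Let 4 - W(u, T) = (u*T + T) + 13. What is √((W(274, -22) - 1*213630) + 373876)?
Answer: √166287 ≈ 407.78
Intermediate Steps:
W(u, T) = -9 - T - T*u (W(u, T) = 4 - ((u*T + T) + 13) = 4 - ((T*u + T) + 13) = 4 - ((T + T*u) + 13) = 4 - (13 + T + T*u) = 4 + (-13 - T - T*u) = -9 - T - T*u)
√((W(274, -22) - 1*213630) + 373876) = √(((-9 - 1*(-22) - 1*(-22)*274) - 1*213630) + 373876) = √(((-9 + 22 + 6028) - 213630) + 373876) = √((6041 - 213630) + 373876) = √(-207589 + 373876) = √166287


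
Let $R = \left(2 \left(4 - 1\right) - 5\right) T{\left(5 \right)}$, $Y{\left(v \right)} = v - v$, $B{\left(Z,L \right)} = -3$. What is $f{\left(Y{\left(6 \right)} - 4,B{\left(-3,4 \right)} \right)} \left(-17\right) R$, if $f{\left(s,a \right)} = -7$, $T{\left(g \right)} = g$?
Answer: $595$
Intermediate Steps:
$Y{\left(v \right)} = 0$
$R = 5$ ($R = \left(2 \left(4 - 1\right) - 5\right) 5 = \left(2 \cdot 3 - 5\right) 5 = \left(6 - 5\right) 5 = 1 \cdot 5 = 5$)
$f{\left(Y{\left(6 \right)} - 4,B{\left(-3,4 \right)} \right)} \left(-17\right) R = \left(-7\right) \left(-17\right) 5 = 119 \cdot 5 = 595$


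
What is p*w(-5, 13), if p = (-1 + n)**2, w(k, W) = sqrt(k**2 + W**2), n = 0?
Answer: sqrt(194) ≈ 13.928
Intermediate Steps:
w(k, W) = sqrt(W**2 + k**2)
p = 1 (p = (-1 + 0)**2 = (-1)**2 = 1)
p*w(-5, 13) = 1*sqrt(13**2 + (-5)**2) = 1*sqrt(169 + 25) = 1*sqrt(194) = sqrt(194)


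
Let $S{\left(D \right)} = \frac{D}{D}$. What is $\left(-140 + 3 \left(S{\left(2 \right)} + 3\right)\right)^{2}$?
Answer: $16384$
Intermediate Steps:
$S{\left(D \right)} = 1$
$\left(-140 + 3 \left(S{\left(2 \right)} + 3\right)\right)^{2} = \left(-140 + 3 \left(1 + 3\right)\right)^{2} = \left(-140 + 3 \cdot 4\right)^{2} = \left(-140 + 12\right)^{2} = \left(-128\right)^{2} = 16384$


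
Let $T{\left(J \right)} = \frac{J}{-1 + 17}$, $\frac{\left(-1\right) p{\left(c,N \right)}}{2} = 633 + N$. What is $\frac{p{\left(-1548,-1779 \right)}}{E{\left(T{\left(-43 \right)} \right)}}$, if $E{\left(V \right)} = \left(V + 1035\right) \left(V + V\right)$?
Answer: $- \frac{293376}{710231} \approx -0.41307$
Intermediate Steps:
$p{\left(c,N \right)} = -1266 - 2 N$ ($p{\left(c,N \right)} = - 2 \left(633 + N\right) = -1266 - 2 N$)
$T{\left(J \right)} = \frac{J}{16}$
$E{\left(V \right)} = 2 V \left(1035 + V\right)$ ($E{\left(V \right)} = \left(1035 + V\right) 2 V = 2 V \left(1035 + V\right)$)
$\frac{p{\left(-1548,-1779 \right)}}{E{\left(T{\left(-43 \right)} \right)}} = \frac{-1266 - -3558}{2 \cdot \frac{1}{16} \left(-43\right) \left(1035 + \frac{1}{16} \left(-43\right)\right)} = \frac{-1266 + 3558}{2 \left(- \frac{43}{16}\right) \left(1035 - \frac{43}{16}\right)} = \frac{2292}{2 \left(- \frac{43}{16}\right) \frac{16517}{16}} = \frac{2292}{- \frac{710231}{128}} = 2292 \left(- \frac{128}{710231}\right) = - \frac{293376}{710231}$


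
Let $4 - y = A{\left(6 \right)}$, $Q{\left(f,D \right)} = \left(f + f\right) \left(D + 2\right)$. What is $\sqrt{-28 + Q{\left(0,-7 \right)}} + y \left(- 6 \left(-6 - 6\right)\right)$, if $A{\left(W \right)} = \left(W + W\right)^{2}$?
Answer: $-10080 + 2 i \sqrt{7} \approx -10080.0 + 5.2915 i$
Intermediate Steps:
$Q{\left(f,D \right)} = 2 f \left(2 + D\right)$
$A{\left(W \right)} = 4 W^{2}$ ($A{\left(W \right)} = \left(2 W\right)^{2} = 4 W^{2}$)
$y = -140$ ($y = 4 - 4 \cdot 6^{2} = 4 - 4 \cdot 36 = 4 - 144 = -140$)
$\sqrt{-28 + Q{\left(0,-7 \right)}} + y \left(- 6 \left(-6 - 6\right)\right) = \sqrt{-28 + 2 \cdot 0 \left(2 - 7\right)} - 140 \left(- 6 \left(-6 - 6\right)\right) = \sqrt{-28 + 2 \cdot 0 \left(-5\right)} - 140 \left(\left(-6\right) \left(-12\right)\right) = \sqrt{-28 + 0} - 10080 = \sqrt{-28} - 10080 = 2 i \sqrt{7} - 10080 = -10080 + 2 i \sqrt{7}$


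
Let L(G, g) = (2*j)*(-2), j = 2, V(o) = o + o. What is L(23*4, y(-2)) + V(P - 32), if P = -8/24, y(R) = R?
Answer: -218/3 ≈ -72.667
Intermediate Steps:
P = -⅓ (P = -8*1/24 = -⅓ ≈ -0.33333)
V(o) = 2*o
L(G, g) = -8 (L(G, g) = (2*2)*(-2) = 4*(-2) = -8)
L(23*4, y(-2)) + V(P - 32) = -8 + 2*(-⅓ - 32) = -8 + 2*(-97/3) = -8 - 194/3 = -218/3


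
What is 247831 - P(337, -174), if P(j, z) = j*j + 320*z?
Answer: 189942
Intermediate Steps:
P(j, z) = j² + 320*z
247831 - P(337, -174) = 247831 - (337² + 320*(-174)) = 247831 - (113569 - 55680) = 247831 - 1*57889 = 247831 - 57889 = 189942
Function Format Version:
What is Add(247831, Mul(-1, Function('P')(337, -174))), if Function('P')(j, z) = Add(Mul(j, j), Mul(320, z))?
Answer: 189942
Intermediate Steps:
Function('P')(j, z) = Add(Pow(j, 2), Mul(320, z))
Add(247831, Mul(-1, Function('P')(337, -174))) = Add(247831, Mul(-1, Add(Pow(337, 2), Mul(320, -174)))) = Add(247831, Mul(-1, Add(113569, -55680))) = Add(247831, Mul(-1, 57889)) = Add(247831, -57889) = 189942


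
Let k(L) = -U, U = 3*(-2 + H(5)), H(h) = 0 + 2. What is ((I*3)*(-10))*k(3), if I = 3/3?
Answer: 0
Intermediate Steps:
H(h) = 2
U = 0 (U = 3*(-2 + 2) = 3*0 = 0)
I = 1 (I = 3*(⅓) = 1)
k(L) = 0 (k(L) = -1*0 = 0)
((I*3)*(-10))*k(3) = ((1*3)*(-10))*0 = (3*(-10))*0 = -30*0 = 0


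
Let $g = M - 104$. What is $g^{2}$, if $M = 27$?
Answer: $5929$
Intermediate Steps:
$g = -77$ ($g = 27 - 104 = -77$)
$g^{2} = \left(-77\right)^{2} = 5929$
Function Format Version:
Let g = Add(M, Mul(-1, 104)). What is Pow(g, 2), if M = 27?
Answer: 5929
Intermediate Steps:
g = -77 (g = Add(27, Mul(-1, 104)) = Add(27, -104) = -77)
Pow(g, 2) = Pow(-77, 2) = 5929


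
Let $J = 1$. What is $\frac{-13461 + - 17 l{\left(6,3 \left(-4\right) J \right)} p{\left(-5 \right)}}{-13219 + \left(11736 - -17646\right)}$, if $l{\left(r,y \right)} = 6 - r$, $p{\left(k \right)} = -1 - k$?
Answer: $- \frac{1923}{2309} \approx -0.83283$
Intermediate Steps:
$\frac{-13461 + - 17 l{\left(6,3 \left(-4\right) J \right)} p{\left(-5 \right)}}{-13219 + \left(11736 - -17646\right)} = \frac{-13461 + - 17 \left(6 - 6\right) \left(-1 - -5\right)}{-13219 + \left(11736 - -17646\right)} = \frac{-13461 + - 17 \left(6 - 6\right) \left(-1 + 5\right)}{-13219 + \left(11736 + 17646\right)} = \frac{-13461 + \left(-17\right) 0 \cdot 4}{-13219 + 29382} = \frac{-13461 + 0 \cdot 4}{16163} = \left(-13461 + 0\right) \frac{1}{16163} = \left(-13461\right) \frac{1}{16163} = - \frac{1923}{2309}$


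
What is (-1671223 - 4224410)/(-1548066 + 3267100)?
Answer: -5895633/1719034 ≈ -3.4296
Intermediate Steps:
(-1671223 - 4224410)/(-1548066 + 3267100) = -5895633/1719034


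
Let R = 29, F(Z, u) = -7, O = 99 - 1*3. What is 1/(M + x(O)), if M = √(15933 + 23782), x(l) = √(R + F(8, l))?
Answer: 1/(√22 + 13*√235) ≈ 0.0049025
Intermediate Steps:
O = 96 (O = 99 - 3 = 96)
x(l) = √22 (x(l) = √(29 - 7) = √22)
M = 13*√235 (M = √39715 = 13*√235 ≈ 199.29)
1/(M + x(O)) = 1/(13*√235 + √22) = 1/(√22 + 13*√235)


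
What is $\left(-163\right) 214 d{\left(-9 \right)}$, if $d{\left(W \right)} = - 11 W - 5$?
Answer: $-3278908$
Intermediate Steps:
$d{\left(W \right)} = -5 - 11 W$
$\left(-163\right) 214 d{\left(-9 \right)} = \left(-163\right) 214 \left(-5 - -99\right) = - 34882 \left(-5 + 99\right) = \left(-34882\right) 94 = -3278908$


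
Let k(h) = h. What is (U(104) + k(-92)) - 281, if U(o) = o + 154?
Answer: -115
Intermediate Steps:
U(o) = 154 + o
(U(104) + k(-92)) - 281 = ((154 + 104) - 92) - 281 = (258 - 92) - 281 = 166 - 281 = -115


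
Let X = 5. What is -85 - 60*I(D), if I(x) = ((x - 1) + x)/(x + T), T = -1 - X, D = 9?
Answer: -425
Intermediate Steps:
T = -6 (T = -1 - 1*5 = -1 - 5 = -6)
I(x) = (-1 + 2*x)/(-6 + x) (I(x) = ((x - 1) + x)/(x - 6) = ((-1 + x) + x)/(-6 + x) = (-1 + 2*x)/(-6 + x))
-85 - 60*I(D) = -85 - 60*(-1 + 2*9)/(-6 + 9) = -85 - 60*(-1 + 18)/3 = -85 - 20*17 = -85 - 60*17/3 = -85 - 340 = -425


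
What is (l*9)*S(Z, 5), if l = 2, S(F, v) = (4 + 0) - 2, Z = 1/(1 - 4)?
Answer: 36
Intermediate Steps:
Z = -⅓ (Z = 1/(-3) = -⅓ ≈ -0.33333)
S(F, v) = 2 (S(F, v) = 4 - 2 = 2)
(l*9)*S(Z, 5) = (2*9)*2 = 18*2 = 36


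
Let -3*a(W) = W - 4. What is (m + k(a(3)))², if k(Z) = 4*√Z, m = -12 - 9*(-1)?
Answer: 43/3 - 8*√3 ≈ 0.47693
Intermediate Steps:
a(W) = 4/3 - W/3 (a(W) = -(W - 4)/3 = -(-4 + W)/3 = 4/3 - W/3)
m = -3 (m = -12 + 9 = -3)
(m + k(a(3)))² = (-3 + 4*√(4/3 - ⅓*3))² = (-3 + 4*√(4/3 - 1))² = (-3 + 4*√(⅓))² = (-3 + 4*(√3/3))² = (-3 + 4*√3/3)²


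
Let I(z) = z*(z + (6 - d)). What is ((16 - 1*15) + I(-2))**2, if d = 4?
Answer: 1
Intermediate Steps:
I(z) = z*(2 + z) (I(z) = z*(z + (6 - 1*4)) = z*(z + (6 - 4)) = z*(z + 2) = z*(2 + z))
((16 - 1*15) + I(-2))**2 = ((16 - 1*15) - 2*(2 - 2))**2 = ((16 - 15) - 2*0)**2 = (1 + 0)**2 = 1**2 = 1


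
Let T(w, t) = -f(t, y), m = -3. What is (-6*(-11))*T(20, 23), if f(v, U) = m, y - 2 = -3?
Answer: 198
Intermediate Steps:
y = -1 (y = 2 - 3 = -1)
f(v, U) = -3
T(w, t) = 3 (T(w, t) = -1*(-3) = 3)
(-6*(-11))*T(20, 23) = -6*(-11)*3 = 66*3 = 198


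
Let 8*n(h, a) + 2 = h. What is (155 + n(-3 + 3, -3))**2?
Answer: 383161/16 ≈ 23948.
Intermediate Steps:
n(h, a) = -1/4 + h/8
(155 + n(-3 + 3, -3))**2 = (155 + (-1/4 + (-3 + 3)/8))**2 = (155 + (-1/4 + (1/8)*0))**2 = (155 + (-1/4 + 0))**2 = (155 - 1/4)**2 = (619/4)**2 = 383161/16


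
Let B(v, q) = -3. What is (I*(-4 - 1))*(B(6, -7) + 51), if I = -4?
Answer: 960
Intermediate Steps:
(I*(-4 - 1))*(B(6, -7) + 51) = (-4*(-4 - 1))*(-3 + 51) = -4*(-5)*48 = 20*48 = 960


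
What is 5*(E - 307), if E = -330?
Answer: -3185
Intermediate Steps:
5*(E - 307) = 5*(-330 - 307) = 5*(-637) = -3185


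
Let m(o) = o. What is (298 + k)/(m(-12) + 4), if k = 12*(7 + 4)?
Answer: -215/4 ≈ -53.750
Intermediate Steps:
k = 132 (k = 12*11 = 132)
(298 + k)/(m(-12) + 4) = (298 + 132)/(-12 + 4) = 430/(-8) = 430*(-⅛) = -215/4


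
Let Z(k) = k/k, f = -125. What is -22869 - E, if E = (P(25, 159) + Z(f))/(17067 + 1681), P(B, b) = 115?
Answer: -107187032/4687 ≈ -22869.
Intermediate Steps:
Z(k) = 1
E = 29/4687 (E = (115 + 1)/(17067 + 1681) = 116/18748 = 116*(1/18748) = 29/4687 ≈ 0.0061873)
-22869 - E = -22869 - 1*29/4687 = -22869 - 29/4687 = -107187032/4687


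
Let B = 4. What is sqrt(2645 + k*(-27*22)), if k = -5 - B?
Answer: sqrt(7991) ≈ 89.392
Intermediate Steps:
k = -9 (k = -5 - 1*4 = -5 - 4 = -9)
sqrt(2645 + k*(-27*22)) = sqrt(2645 - (-243)*22) = sqrt(2645 - 9*(-594)) = sqrt(2645 + 5346) = sqrt(7991)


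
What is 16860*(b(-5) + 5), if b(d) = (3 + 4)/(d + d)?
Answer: 72498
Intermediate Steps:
b(d) = 7/(2*d) (b(d) = 7/((2*d)) = 7*(1/(2*d)) = 7/(2*d))
16860*(b(-5) + 5) = 16860*((7/2)/(-5) + 5) = 16860*((7/2)*(-⅕) + 5) = 16860*(-7/10 + 5) = 16860*(43/10) = 72498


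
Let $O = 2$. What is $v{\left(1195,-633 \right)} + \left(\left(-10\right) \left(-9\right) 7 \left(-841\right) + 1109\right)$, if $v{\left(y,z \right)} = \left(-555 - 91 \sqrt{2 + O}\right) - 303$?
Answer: $-529761$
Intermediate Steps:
$v{\left(y,z \right)} = -1040$ ($v{\left(y,z \right)} = \left(-555 - 91 \sqrt{2 + 2}\right) - 303 = \left(-555 - 91 \sqrt{4}\right) - 303 = \left(-555 - 91 \cdot 2\right) - 303 = \left(-555 - 182\right) - 303 = -737 - 303 = -1040$)
$v{\left(1195,-633 \right)} + \left(\left(-10\right) \left(-9\right) 7 \left(-841\right) + 1109\right) = -1040 + \left(\left(-10\right) \left(-9\right) 7 \left(-841\right) + 1109\right) = -1040 + \left(90 \cdot 7 \left(-841\right) + 1109\right) = -1040 + \left(630 \left(-841\right) + 1109\right) = -1040 + \left(-529830 + 1109\right) = -1040 - 528721 = -529761$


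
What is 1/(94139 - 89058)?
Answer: 1/5081 ≈ 0.00019681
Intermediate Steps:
1/(94139 - 89058) = 1/5081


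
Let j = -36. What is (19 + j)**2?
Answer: 289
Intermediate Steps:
(19 + j)**2 = (19 - 36)**2 = (-17)**2 = 289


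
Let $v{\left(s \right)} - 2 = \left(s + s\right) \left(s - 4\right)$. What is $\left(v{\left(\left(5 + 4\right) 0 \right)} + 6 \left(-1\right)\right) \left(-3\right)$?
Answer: $12$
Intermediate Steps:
$v{\left(s \right)} = 2 + 2 s \left(-4 + s\right)$ ($v{\left(s \right)} = 2 + \left(s + s\right) \left(s - 4\right) = 2 + 2 s \left(-4 + s\right)$)
$\left(v{\left(\left(5 + 4\right) 0 \right)} + 6 \left(-1\right)\right) \left(-3\right) = \left(\left(2 - 8 \left(5 + 4\right) 0 + 2 \left(\left(5 + 4\right) 0\right)^{2}\right) + 6 \left(-1\right)\right) \left(-3\right) = \left(\left(2 - 8 \cdot 9 \cdot 0 + 2 \left(9 \cdot 0\right)^{2}\right) - 6\right) \left(-3\right) = \left(\left(2 - 0 + 2 \cdot 0^{2}\right) - 6\right) \left(-3\right) = \left(\left(2 + 0 + 2 \cdot 0\right) - 6\right) \left(-3\right) = \left(\left(2 + 0 + 0\right) - 6\right) \left(-3\right) = \left(2 - 6\right) \left(-3\right) = \left(-4\right) \left(-3\right) = 12$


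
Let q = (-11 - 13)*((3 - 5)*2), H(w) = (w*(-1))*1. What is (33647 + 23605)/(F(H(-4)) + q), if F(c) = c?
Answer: 14313/25 ≈ 572.52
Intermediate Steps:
H(w) = -w (H(w) = -w*1 = -w)
q = 96 (q = -(-48)*2 = -24*(-4) = 96)
(33647 + 23605)/(F(H(-4)) + q) = (33647 + 23605)/(-1*(-4) + 96) = 57252/(4 + 96) = 57252/100 = 57252*(1/100) = 14313/25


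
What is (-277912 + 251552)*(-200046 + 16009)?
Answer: 4851215320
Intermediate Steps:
(-277912 + 251552)*(-200046 + 16009) = -26360*(-184037) = 4851215320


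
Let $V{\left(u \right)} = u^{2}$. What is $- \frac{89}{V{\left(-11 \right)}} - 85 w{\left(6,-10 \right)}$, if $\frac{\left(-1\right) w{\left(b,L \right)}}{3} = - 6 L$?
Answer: $\frac{1851211}{121} \approx 15299.0$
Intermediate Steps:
$w{\left(b,L \right)} = 18 L$ ($w{\left(b,L \right)} = - 3 \left(- 6 L\right) = 18 L$)
$- \frac{89}{V{\left(-11 \right)}} - 85 w{\left(6,-10 \right)} = - \frac{89}{\left(-11\right)^{2}} - 85 \cdot 18 \left(-10\right) = - \frac{89}{121} - -15300 = \left(-89\right) \frac{1}{121} + 15300 = - \frac{89}{121} + 15300 = \frac{1851211}{121}$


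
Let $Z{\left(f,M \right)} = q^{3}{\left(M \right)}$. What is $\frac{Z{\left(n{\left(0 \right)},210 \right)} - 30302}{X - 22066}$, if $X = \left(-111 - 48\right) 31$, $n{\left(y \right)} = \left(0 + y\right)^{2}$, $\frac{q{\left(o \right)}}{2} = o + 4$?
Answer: $- \frac{15674490}{5399} \approx -2903.2$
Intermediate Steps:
$q{\left(o \right)} = 8 + 2 o$ ($q{\left(o \right)} = 2 \left(o + 4\right) = 2 \left(4 + o\right) = 8 + 2 o$)
$n{\left(y \right)} = y^{2}$
$X = -4929$ ($X = \left(-159\right) 31 = -4929$)
$Z{\left(f,M \right)} = \left(8 + 2 M\right)^{3}$
$\frac{Z{\left(n{\left(0 \right)},210 \right)} - 30302}{X - 22066} = \frac{8 \left(4 + 210\right)^{3} - 30302}{-4929 - 22066} = \frac{8 \cdot 214^{3} - 30302}{-26995} = \left(8 \cdot 9800344 - 30302\right) \left(- \frac{1}{26995}\right) = \left(78402752 - 30302\right) \left(- \frac{1}{26995}\right) = 78372450 \left(- \frac{1}{26995}\right) = - \frac{15674490}{5399}$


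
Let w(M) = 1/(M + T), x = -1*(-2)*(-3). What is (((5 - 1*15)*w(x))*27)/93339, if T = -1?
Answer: 10/24199 ≈ 0.00041324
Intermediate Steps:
x = -6 (x = 2*(-3) = -6)
w(M) = 1/(-1 + M) (w(M) = 1/(M - 1) = 1/(-1 + M))
(((5 - 1*15)*w(x))*27)/93339 = (((5 - 1*15)/(-1 - 6))*27)/93339 = (((5 - 15)/(-7))*27)*(1/93339) = (-10*(-1/7)*27)*(1/93339) = ((10/7)*27)*(1/93339) = (270/7)*(1/93339) = 10/24199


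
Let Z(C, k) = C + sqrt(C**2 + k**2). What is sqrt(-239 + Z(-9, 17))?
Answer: sqrt(-248 + sqrt(370)) ≈ 15.125*I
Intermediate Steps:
sqrt(-239 + Z(-9, 17)) = sqrt(-239 + (-9 + sqrt((-9)**2 + 17**2))) = sqrt(-239 + (-9 + sqrt(81 + 289))) = sqrt(-239 + (-9 + sqrt(370))) = sqrt(-248 + sqrt(370))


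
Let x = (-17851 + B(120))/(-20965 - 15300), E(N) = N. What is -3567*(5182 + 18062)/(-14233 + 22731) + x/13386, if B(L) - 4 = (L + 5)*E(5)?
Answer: -10062189351275591/1031324269605 ≈ -9756.6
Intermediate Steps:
B(L) = 29 + 5*L (B(L) = 4 + (L + 5)*5 = 4 + (5 + L)*5 = 4 + (25 + 5*L) = 29 + 5*L)
x = 17222/36265 (x = (-17851 + (29 + 5*120))/(-20965 - 15300) = (-17851 + (29 + 600))/(-36265) = (-17851 + 629)*(-1/36265) = -17222*(-1/36265) = 17222/36265 ≈ 0.47489)
-3567*(5182 + 18062)/(-14233 + 22731) + x/13386 = -3567*(5182 + 18062)/(-14233 + 22731) + (17222/36265)/13386 = -3567/(8498/23244) + (17222/36265)*(1/13386) = -3567/(8498*(1/23244)) + 8611/242721645 = -3567/4249/11622 + 8611/242721645 = -3567*11622/4249 + 8611/242721645 = -41455674/4249 + 8611/242721645 = -10062189351275591/1031324269605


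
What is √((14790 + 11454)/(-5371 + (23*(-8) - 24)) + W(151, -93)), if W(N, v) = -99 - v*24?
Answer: 3*√7360413753/5579 ≈ 46.133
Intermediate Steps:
W(N, v) = -99 - 24*v
√((14790 + 11454)/(-5371 + (23*(-8) - 24)) + W(151, -93)) = √((14790 + 11454)/(-5371 + (23*(-8) - 24)) + (-99 - 24*(-93))) = √(26244/(-5371 + (-184 - 24)) + (-99 + 2232)) = √(26244/(-5371 - 208) + 2133) = √(26244/(-5579) + 2133) = √(26244*(-1/5579) + 2133) = √(-26244/5579 + 2133) = √(11873763/5579) = 3*√7360413753/5579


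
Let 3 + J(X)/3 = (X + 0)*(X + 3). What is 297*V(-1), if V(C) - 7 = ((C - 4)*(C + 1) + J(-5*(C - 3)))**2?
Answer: 558255456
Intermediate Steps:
J(X) = -9 + 3*X*(3 + X) (J(X) = -9 + 3*((X + 0)*(X + 3)) = -9 + 3*(X*(3 + X)) = -9 + 3*X*(3 + X))
V(C) = 7 + (126 - 45*C + 3*(15 - 5*C)**2 + (1 + C)*(-4 + C))**2 (V(C) = 7 + ((C - 4)*(C + 1) + (-9 + 3*(-5*(C - 3))**2 + 9*(-5*(C - 3))))**2 = 7 + ((-4 + C)*(1 + C) + (-9 + 3*(-5*(-3 + C))**2 + 9*(-5*(-3 + C))))**2 = 7 + ((1 + C)*(-4 + C) + (-9 + 3*(15 - 5*C)**2 + 9*(15 - 5*C)))**2 = 7 + ((1 + C)*(-4 + C) + (-9 + 3*(15 - 5*C)**2 + (135 - 45*C)))**2 = 7 + ((1 + C)*(-4 + C) + (126 - 45*C + 3*(15 - 5*C)**2))**2 = 7 + (126 - 45*C + 3*(15 - 5*C)**2 + (1 + C)*(-4 + C))**2)
297*V(-1) = 297*(7 + (-122 - 1*(-1)**2 - 75*(-3 - 1)**2 + 48*(-1))**2) = 297*(7 + (-122 - 1*1 - 75*(-4)**2 - 48)**2) = 297*(7 + (-122 - 1 - 75*16 - 48)**2) = 297*(7 + (-122 - 1 - 1200 - 48)**2) = 297*(7 + (-1371)**2) = 297*(7 + 1879641) = 297*1879648 = 558255456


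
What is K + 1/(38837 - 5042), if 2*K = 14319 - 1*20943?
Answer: -111929039/33795 ≈ -3312.0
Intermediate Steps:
K = -3312 (K = (14319 - 1*20943)/2 = (14319 - 20943)/2 = (½)*(-6624) = -3312)
K + 1/(38837 - 5042) = -3312 + 1/(38837 - 5042) = -3312 + 1/33795 = -111929039/33795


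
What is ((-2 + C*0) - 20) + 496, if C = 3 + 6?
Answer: 474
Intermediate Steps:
C = 9
((-2 + C*0) - 20) + 496 = ((-2 + 9*0) - 20) + 496 = ((-2 + 0) - 20) + 496 = (-2 - 20) + 496 = -22 + 496 = 474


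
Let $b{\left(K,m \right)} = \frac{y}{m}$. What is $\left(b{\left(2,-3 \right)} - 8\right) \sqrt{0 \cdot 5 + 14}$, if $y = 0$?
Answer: $- 8 \sqrt{14} \approx -29.933$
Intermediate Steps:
$b{\left(K,m \right)} = 0$ ($b{\left(K,m \right)} = \frac{0}{m} = 0$)
$\left(b{\left(2,-3 \right)} - 8\right) \sqrt{0 \cdot 5 + 14} = \left(0 - 8\right) \sqrt{0 \cdot 5 + 14} = - 8 \sqrt{0 + 14} = - 8 \sqrt{14}$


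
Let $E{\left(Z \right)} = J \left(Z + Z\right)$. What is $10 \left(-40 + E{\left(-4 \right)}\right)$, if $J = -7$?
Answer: $160$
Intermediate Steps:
$E{\left(Z \right)} = - 14 Z$ ($E{\left(Z \right)} = - 7 \left(Z + Z\right) = - 7 \cdot 2 Z = - 14 Z$)
$10 \left(-40 + E{\left(-4 \right)}\right) = 10 \left(-40 - -56\right) = 10 \left(-40 + 56\right) = 10 \cdot 16 = 160$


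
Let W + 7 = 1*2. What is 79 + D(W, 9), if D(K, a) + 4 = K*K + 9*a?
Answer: 181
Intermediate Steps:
W = -5 (W = -7 + 1*2 = -7 + 2 = -5)
D(K, a) = -4 + K**2 + 9*a (D(K, a) = -4 + (K*K + 9*a) = -4 + (K**2 + 9*a) = -4 + K**2 + 9*a)
79 + D(W, 9) = 79 + (-4 + (-5)**2 + 9*9) = 79 + (-4 + 25 + 81) = 79 + 102 = 181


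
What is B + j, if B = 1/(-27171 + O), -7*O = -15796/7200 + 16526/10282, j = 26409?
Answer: 6640126420628217/251434224313 ≈ 26409.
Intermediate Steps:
O = 775487/9253800 (O = -(-15796/7200 + 16526/10282)/7 = -(-15796*1/7200 + 16526*(1/10282))/7 = -(-3949/1800 + 8263/5141)/7 = -⅐*(-5428409/9253800) = 775487/9253800 ≈ 0.083802)
B = -9253800/251434224313 (B = 1/(-27171 + 775487/9253800) = 1/(-251434224313/9253800) = -9253800/251434224313 ≈ -3.6804e-5)
B + j = -9253800/251434224313 + 26409 = 6640126420628217/251434224313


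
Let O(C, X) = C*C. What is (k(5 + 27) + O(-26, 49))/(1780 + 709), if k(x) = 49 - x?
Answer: 693/2489 ≈ 0.27843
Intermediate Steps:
O(C, X) = C²
(k(5 + 27) + O(-26, 49))/(1780 + 709) = ((49 - (5 + 27)) + (-26)²)/(1780 + 709) = ((49 - 1*32) + 676)/2489 = ((49 - 32) + 676)*(1/2489) = (17 + 676)*(1/2489) = 693*(1/2489) = 693/2489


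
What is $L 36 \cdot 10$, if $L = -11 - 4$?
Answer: $-5400$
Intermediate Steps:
$L = -15$ ($L = -11 - 4 = -15$)
$L 36 \cdot 10 = \left(-15\right) 36 \cdot 10 = \left(-540\right) 10 = -5400$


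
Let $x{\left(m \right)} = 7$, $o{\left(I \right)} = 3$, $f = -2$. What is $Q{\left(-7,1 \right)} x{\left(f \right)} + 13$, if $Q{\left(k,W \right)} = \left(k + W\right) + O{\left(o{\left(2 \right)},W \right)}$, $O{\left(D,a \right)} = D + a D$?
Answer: $13$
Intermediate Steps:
$O{\left(D,a \right)} = D + D a$
$Q{\left(k,W \right)} = 3 + k + 4 W$ ($Q{\left(k,W \right)} = \left(k + W\right) + 3 \left(1 + W\right) = \left(W + k\right) + \left(3 + 3 W\right) = 3 + k + 4 W$)
$Q{\left(-7,1 \right)} x{\left(f \right)} + 13 = \left(3 - 7 + 4 \cdot 1\right) 7 + 13 = \left(3 - 7 + 4\right) 7 + 13 = 0 \cdot 7 + 13 = 0 + 13 = 13$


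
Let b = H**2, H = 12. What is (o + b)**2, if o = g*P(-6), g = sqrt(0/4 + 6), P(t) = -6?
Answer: 20952 - 1728*sqrt(6) ≈ 16719.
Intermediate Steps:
g = sqrt(6) (g = sqrt(0*(1/4) + 6) = sqrt(0 + 6) = sqrt(6) ≈ 2.4495)
b = 144 (b = 12**2 = 144)
o = -6*sqrt(6) (o = sqrt(6)*(-6) = -6*sqrt(6) ≈ -14.697)
(o + b)**2 = (-6*sqrt(6) + 144)**2 = (144 - 6*sqrt(6))**2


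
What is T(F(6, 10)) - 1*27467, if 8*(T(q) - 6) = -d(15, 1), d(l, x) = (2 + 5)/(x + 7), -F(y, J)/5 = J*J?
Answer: -1757511/64 ≈ -27461.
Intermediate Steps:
F(y, J) = -5*J² (F(y, J) = -5*J*J = -5*J²)
d(l, x) = 7/(7 + x)
T(q) = 377/64 (T(q) = 6 + (-7/(7 + 1))/8 = 6 + (-7/8)/8 = 6 + (-1*7/8)/8 = 6 + (⅛)*(-7/8) = 6 - 7/64 = 377/64)
T(F(6, 10)) - 1*27467 = 377/64 - 1*27467 = 377/64 - 27467 = -1757511/64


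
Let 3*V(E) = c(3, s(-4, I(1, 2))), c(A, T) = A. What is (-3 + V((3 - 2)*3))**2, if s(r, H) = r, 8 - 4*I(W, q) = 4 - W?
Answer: 4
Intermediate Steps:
I(W, q) = 1 + W/4 (I(W, q) = 2 - (4 - W)/4 = 2 + (-1 + W/4) = 1 + W/4)
V(E) = 1 (V(E) = (1/3)*3 = 1)
(-3 + V((3 - 2)*3))**2 = (-3 + 1)**2 = (-2)**2 = 4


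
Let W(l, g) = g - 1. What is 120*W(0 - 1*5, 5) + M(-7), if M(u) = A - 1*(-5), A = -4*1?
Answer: 481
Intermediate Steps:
A = -4
W(l, g) = -1 + g
M(u) = 1 (M(u) = -4 - 1*(-5) = -4 + 5 = 1)
120*W(0 - 1*5, 5) + M(-7) = 120*(-1 + 5) + 1 = 120*4 + 1 = 480 + 1 = 481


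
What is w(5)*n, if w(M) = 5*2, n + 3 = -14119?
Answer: -141220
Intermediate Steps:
n = -14122 (n = -3 - 14119 = -14122)
w(M) = 10
w(5)*n = 10*(-14122) = -141220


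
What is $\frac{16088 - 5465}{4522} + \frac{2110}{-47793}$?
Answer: $\frac{498163619}{216119946} \approx 2.305$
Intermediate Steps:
$\frac{16088 - 5465}{4522} + \frac{2110}{-47793} = 10623 \cdot \frac{1}{4522} + 2110 \left(- \frac{1}{47793}\right) = \frac{10623}{4522} - \frac{2110}{47793} = \frac{498163619}{216119946}$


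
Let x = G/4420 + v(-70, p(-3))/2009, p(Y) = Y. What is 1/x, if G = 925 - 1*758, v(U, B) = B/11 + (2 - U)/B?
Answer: 97677580/2510393 ≈ 38.909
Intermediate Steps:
v(U, B) = B/11 + (2 - U)/B (v(U, B) = B*(1/11) + (2 - U)/B = B/11 + (2 - U)/B)
G = 167 (G = 925 - 758 = 167)
x = 2510393/97677580 (x = 167/4420 + ((2 - 1*(-70) + (1/11)*(-3)²)/(-3))/2009 = 167*(1/4420) - (2 + 70 + (1/11)*9)/3*(1/2009) = 167/4420 - (2 + 70 + 9/11)/3*(1/2009) = 167/4420 - ⅓*801/11*(1/2009) = 167/4420 - 267/11*1/2009 = 167/4420 - 267/22099 = 2510393/97677580 ≈ 0.025701)
1/x = 1/(2510393/97677580) = 97677580/2510393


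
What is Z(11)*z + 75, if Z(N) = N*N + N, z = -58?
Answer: -7581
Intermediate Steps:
Z(N) = N + N² (Z(N) = N² + N = N + N²)
Z(11)*z + 75 = (11*(1 + 11))*(-58) + 75 = (11*12)*(-58) + 75 = 132*(-58) + 75 = -7656 + 75 = -7581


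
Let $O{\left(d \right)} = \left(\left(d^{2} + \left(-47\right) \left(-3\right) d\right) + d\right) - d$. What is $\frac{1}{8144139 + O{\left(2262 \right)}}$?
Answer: $\frac{1}{13579725} \approx 7.3639 \cdot 10^{-8}$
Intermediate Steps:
$O{\left(d \right)} = d^{2} + 141 d$ ($O{\left(d \right)} = \left(\left(d^{2} + 141 d\right) + d\right) - d = \left(d^{2} + 142 d\right) - d = d^{2} + 141 d$)
$\frac{1}{8144139 + O{\left(2262 \right)}} = \frac{1}{8144139 + 2262 \left(141 + 2262\right)} = \frac{1}{8144139 + 2262 \cdot 2403} = \frac{1}{8144139 + 5435586} = \frac{1}{13579725}$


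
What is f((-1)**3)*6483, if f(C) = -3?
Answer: -19449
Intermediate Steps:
f((-1)**3)*6483 = -3*6483 = -19449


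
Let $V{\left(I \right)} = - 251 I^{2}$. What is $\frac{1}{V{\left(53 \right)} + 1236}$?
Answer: $- \frac{1}{703823} \approx -1.4208 \cdot 10^{-6}$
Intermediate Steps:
$\frac{1}{V{\left(53 \right)} + 1236} = \frac{1}{- 251 \cdot 53^{2} + 1236} = \frac{1}{\left(-251\right) 2809 + 1236} = \frac{1}{-705059 + 1236} = \frac{1}{-703823} = - \frac{1}{703823}$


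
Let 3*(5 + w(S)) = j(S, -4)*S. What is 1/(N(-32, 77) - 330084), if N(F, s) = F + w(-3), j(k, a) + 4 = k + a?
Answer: -1/330110 ≈ -3.0293e-6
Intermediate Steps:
j(k, a) = -4 + a + k (j(k, a) = -4 + (k + a) = -4 + (a + k) = -4 + a + k)
w(S) = -5 + S*(-8 + S)/3 (w(S) = -5 + ((-4 - 4 + S)*S)/3 = -5 + ((-8 + S)*S)/3 = -5 + (S*(-8 + S))/3 = -5 + S*(-8 + S)/3)
N(F, s) = 6 + F (N(F, s) = F + (-5 + (⅓)*(-3)*(-8 - 3)) = F + (-5 + (⅓)*(-3)*(-11)) = F + (-5 + 11) = F + 6 = 6 + F)
1/(N(-32, 77) - 330084) = 1/((6 - 32) - 330084) = 1/(-26 - 330084) = 1/(-330110) = -1/330110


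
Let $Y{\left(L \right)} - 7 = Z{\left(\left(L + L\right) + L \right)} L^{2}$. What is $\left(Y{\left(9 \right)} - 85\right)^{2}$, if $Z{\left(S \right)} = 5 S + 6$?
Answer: $128663649$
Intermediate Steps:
$Z{\left(S \right)} = 6 + 5 S$
$Y{\left(L \right)} = 7 + L^{2} \left(6 + 15 L\right)$ ($Y{\left(L \right)} = 7 + \left(6 + 5 \left(\left(L + L\right) + L\right)\right) L^{2} = 7 + \left(6 + 5 \left(2 L + L\right)\right) L^{2} = 7 + \left(6 + 5 \cdot 3 L\right) L^{2} = 7 + \left(6 + 15 L\right) L^{2} = 7 + L^{2} \left(6 + 15 L\right)$)
$\left(Y{\left(9 \right)} - 85\right)^{2} = \left(\left(7 + 9^{2} \left(6 + 15 \cdot 9\right)\right) - 85\right)^{2} = \left(\left(7 + 81 \left(6 + 135\right)\right) - 85\right)^{2} = \left(\left(7 + 81 \cdot 141\right) - 85\right)^{2} = \left(\left(7 + 11421\right) - 85\right)^{2} = \left(11428 - 85\right)^{2} = 11343^{2} = 128663649$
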